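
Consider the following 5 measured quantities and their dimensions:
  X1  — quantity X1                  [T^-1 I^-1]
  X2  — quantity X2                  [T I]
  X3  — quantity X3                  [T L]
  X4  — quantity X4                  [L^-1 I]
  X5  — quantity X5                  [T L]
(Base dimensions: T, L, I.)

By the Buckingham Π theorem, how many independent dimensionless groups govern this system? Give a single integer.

3

Write exponents as rows T,L,I / cols X1,X2,X3,X4,X5:
  T: [-1  1  1  0  1]
  L: [ 0  0  1 -1  1]
  I: [-1  1  0  1  0]
Echelon form has 2 nonzero rows (pivots: X1,X3)
n=5, r=2 ⇒ 3 dimensionless groups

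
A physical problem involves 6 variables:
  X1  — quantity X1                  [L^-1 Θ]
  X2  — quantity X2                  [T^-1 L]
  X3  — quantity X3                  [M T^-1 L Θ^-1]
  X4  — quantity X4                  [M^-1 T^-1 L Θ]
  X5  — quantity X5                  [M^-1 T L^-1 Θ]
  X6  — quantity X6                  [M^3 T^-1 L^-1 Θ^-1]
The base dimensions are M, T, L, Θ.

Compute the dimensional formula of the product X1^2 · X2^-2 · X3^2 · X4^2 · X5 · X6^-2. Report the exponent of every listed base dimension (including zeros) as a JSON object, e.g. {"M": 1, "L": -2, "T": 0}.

Exponent matrix [M,T,L,Θ] × [X1,X2,X3,X4,X5,X6]:
  M: [ 0  0  1 -1 -1  3]
  T: [ 0 -1 -1 -1  1 -1]
  L: [-1  1  1  1 -1 -1]
  Θ: [ 1  0 -1  1  1 -1]
  [M]: (2)·0+(-2)·0+(2)·1+(2)·-1+(1)·-1+(-2)·3 = -7
  [T]: (2)·0+(-2)·-1+(2)·-1+(2)·-1+(1)·1+(-2)·-1 = 1
  [L]: (2)·-1+(-2)·1+(2)·1+(2)·1+(1)·-1+(-2)·-1 = 1
  [Θ]: (2)·1+(-2)·0+(2)·-1+(2)·1+(1)·1+(-2)·-1 = 5
⇒ M^-7 T L Θ^5

{"M": -7, "T": 1, "L": 1, "Θ": 5}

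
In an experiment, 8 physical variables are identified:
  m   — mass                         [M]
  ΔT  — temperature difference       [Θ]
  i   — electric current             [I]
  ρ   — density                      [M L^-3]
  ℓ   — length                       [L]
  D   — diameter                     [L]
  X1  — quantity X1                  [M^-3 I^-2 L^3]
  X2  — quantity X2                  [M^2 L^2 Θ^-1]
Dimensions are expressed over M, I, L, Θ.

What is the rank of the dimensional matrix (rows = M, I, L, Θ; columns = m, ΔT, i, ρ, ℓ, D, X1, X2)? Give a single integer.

Dimensional matrix (M×I×L×Θ by m×ΔT×i×ρ×ℓ×D×X1×X2):
  M: [ 1  0  0  1  0  0 -3  2]
  I: [ 0  0  1  0  0  0 -2  0]
  L: [ 0  0  0 -3  1  1  3  2]
  Θ: [ 0  1  0  0  0  0  0 -1]
Echelon form has 4 nonzero rows (pivots: m,ΔT,i,ρ)

4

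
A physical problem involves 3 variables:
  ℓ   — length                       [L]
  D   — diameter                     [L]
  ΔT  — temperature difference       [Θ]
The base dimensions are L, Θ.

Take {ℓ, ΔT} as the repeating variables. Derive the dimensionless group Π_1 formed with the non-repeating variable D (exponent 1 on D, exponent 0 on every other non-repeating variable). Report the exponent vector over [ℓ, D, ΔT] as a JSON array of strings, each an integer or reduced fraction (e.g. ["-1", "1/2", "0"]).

Exponent matrix [L,Θ] × [ℓ,D,ΔT]:
  L: [ 1  1  0]
  Θ: [ 0  0  1]
Row reduction gives pivot columns ℓ,ΔT; rank = 2
Repeat: ℓ,ΔT; free: D
RREF:
  r0: [   1    1    0]
  r1: [   0    0    1]
Fix exponent of D at 1; solve each RREF row for its pivot's exponent:
  r0: exp(ℓ) + (1)·1 = 0 ⇒ exp(ℓ) = -1
  r1: exp(ΔT) + (0)·1 = 0 ⇒ exp(ΔT) = 0
Π_1 = ℓ^-1 · D

["-1", "1", "0"]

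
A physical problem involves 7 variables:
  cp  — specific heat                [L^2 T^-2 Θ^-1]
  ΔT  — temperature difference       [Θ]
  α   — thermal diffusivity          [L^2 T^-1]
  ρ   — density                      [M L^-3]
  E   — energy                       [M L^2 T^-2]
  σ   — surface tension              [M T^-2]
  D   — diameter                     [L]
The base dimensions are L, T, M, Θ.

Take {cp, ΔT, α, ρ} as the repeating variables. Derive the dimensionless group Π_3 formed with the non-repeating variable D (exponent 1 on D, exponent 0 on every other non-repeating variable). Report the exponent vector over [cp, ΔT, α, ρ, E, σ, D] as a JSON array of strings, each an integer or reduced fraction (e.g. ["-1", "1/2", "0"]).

["1/2", "1/2", "-1", "0", "0", "0", "1"]

Exponent matrix [L,T,M,Θ] × [cp,ΔT,α,ρ,E,σ,D]:
  L: [ 2  0  2 -3  2  0  1]
  T: [-2  0 -1  0 -2 -2  0]
  M: [ 0  0  0  1  1  1  0]
  Θ: [-1  1  0  0  0  0  0]
Row reduction gives pivot columns cp,ΔT,α,ρ; rank = 4
Repeat: cp,ΔT,α,ρ; free: E,σ,D
RREF:
  r0: [   1    0    0    0 -1/2  1/2 -1/2]
  r1: [   0    1    0    0 -1/2  1/2 -1/2]
  r2: [   0    0    1    0    3    1    1]
  r3: [   0    0    0    1    1    1    0]
Fix exponent of D at 1, E at 0, σ at 0; solve each RREF row for its pivot's exponent:
  r0: exp(cp) + (-1/2)·1 = 0 ⇒ exp(cp) = 1/2
  r1: exp(ΔT) + (-1/2)·1 = 0 ⇒ exp(ΔT) = 1/2
  r2: exp(α) + (1)·1 = 0 ⇒ exp(α) = -1
  r3: exp(ρ) + (0)·1 = 0 ⇒ exp(ρ) = 0
Π_3 = cp^(1/2) · ΔT^(1/2) · α^-1 · D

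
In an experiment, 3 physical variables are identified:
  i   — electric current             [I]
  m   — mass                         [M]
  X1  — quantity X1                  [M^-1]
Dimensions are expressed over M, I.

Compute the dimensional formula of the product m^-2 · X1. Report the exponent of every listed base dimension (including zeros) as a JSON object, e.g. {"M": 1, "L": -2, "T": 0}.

Exponent matrix [M,I] × [i,m,X1]:
  M: [ 0  1 -1]
  I: [ 1  0  0]
  [M]: (-2)·1+(1)·-1 = -3
  [I]: (-2)·0+(1)·0 = 0
⇒ M^-3

{"M": -3, "I": 0}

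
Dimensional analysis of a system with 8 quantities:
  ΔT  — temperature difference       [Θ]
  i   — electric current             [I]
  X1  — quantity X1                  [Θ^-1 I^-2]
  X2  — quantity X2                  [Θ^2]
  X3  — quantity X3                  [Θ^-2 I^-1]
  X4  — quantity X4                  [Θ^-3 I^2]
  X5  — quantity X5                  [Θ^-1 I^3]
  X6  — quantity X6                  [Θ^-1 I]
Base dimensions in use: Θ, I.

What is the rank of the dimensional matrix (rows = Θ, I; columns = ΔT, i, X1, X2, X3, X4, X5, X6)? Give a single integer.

2

Dimensional matrix (Θ×I by ΔT×i×X1×X2×X3×X4×X5×X6):
  Θ: [ 1  0 -1  2 -2 -3 -1 -1]
  I: [ 0  1 -2  0 -1  2  3  1]
Row reduction gives pivot columns ΔT,i; rank = 2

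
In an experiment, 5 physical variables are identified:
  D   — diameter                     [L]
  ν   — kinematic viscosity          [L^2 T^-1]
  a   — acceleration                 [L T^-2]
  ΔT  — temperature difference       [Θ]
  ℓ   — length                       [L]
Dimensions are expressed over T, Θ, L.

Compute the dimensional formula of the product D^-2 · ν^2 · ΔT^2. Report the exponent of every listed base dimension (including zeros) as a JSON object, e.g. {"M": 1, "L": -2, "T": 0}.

{"T": -2, "Θ": 2, "L": 2}

Exponent matrix [T,Θ,L] × [D,ν,a,ΔT,ℓ]:
  T: [ 0 -1 -2  0  0]
  Θ: [ 0  0  0  1  0]
  L: [ 1  2  1  0  1]
  [T]: (-2)·0+(2)·-1+(2)·0 = -2
  [Θ]: (-2)·0+(2)·0+(2)·1 = 2
  [L]: (-2)·1+(2)·2+(2)·0 = 2
⇒ T^-2 Θ^2 L^2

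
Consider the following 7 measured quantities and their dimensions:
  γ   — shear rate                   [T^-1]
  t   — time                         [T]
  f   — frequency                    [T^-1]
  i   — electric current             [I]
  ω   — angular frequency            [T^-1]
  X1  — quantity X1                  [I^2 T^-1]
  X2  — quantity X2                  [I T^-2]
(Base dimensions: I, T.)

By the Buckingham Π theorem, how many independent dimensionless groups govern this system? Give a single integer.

Dimensional matrix (I×T by γ×t×f×i×ω×X1×X2):
  I: [ 0  0  0  1  0  2  1]
  T: [-1  1 -1  0 -1 -1 -2]
RREF → pivots at {γ,i} ⇒ r = 2
n=7, r=2 ⇒ 5 dimensionless groups

5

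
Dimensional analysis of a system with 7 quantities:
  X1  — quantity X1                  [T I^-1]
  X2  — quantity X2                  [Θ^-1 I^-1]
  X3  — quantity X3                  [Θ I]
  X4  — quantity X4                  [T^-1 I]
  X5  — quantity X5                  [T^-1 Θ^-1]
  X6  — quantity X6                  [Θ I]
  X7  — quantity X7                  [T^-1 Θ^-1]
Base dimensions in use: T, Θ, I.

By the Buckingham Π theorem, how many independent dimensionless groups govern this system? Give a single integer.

Dimensional matrix (T×Θ×I by X1×X2×X3×X4×X5×X6×X7):
  T: [ 1  0  0 -1 -1  0 -1]
  Θ: [ 0 -1  1  0 -1  1 -1]
  I: [-1 -1  1  1  0  1  0]
Echelon form has 2 nonzero rows (pivots: X1,X2)
n=7, r=2 ⇒ 5 dimensionless groups

5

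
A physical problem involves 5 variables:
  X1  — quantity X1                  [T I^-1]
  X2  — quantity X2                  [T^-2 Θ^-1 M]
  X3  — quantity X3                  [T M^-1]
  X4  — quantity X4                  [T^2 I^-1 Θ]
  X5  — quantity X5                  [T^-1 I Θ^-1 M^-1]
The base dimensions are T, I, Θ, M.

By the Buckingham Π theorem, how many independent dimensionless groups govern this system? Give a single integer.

2

Write exponents as rows T,I,Θ,M / cols X1,X2,X3,X4,X5:
  T: [ 1 -2  1  2 -1]
  I: [-1  0  0 -1  1]
  Θ: [ 0 -1  0  1 -1]
  M: [ 0  1 -1  0 -1]
RREF → pivots at {X1,X2,X3} ⇒ r = 3
n=5, r=3 ⇒ 2 dimensionless groups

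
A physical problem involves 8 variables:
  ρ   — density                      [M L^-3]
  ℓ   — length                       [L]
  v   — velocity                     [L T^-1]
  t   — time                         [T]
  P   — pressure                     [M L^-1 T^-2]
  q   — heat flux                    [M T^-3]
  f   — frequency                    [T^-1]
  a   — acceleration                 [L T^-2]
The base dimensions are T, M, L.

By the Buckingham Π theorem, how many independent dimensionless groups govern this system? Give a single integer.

Write exponents as rows T,M,L / cols ρ,ℓ,v,t,P,q,f,a:
  T: [ 0  0 -1  1 -2 -3 -1 -2]
  M: [ 1  0  0  0  1  1  0  0]
  L: [-3  1  1  0 -1  0  0  1]
RREF → pivots at {ρ,ℓ,v} ⇒ r = 3
Π count = n − r = 8 − 3 = 5

5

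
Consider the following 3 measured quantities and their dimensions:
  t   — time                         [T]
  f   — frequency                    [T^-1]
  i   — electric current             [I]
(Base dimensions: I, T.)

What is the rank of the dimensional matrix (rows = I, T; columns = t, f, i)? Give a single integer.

2

Write exponents as rows I,T / cols t,f,i:
  I: [ 0  0  1]
  T: [ 1 -1  0]
Echelon form has 2 nonzero rows (pivots: t,i)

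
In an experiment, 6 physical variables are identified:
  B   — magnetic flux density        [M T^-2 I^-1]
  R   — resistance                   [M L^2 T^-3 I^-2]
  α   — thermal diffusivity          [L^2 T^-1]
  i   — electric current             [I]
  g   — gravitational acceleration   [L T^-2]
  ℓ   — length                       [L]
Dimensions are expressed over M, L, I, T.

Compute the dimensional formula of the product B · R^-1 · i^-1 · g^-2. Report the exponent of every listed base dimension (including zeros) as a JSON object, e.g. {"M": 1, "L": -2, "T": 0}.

{"M": 0, "L": -4, "I": 0, "T": 5}

Exponent matrix [M,L,I,T] × [B,R,α,i,g,ℓ]:
  M: [ 1  1  0  0  0  0]
  L: [ 0  2  2  0  1  1]
  I: [-1 -2  0  1  0  0]
  T: [-2 -3 -1  0 -2  0]
  [M]: (1)·1+(-1)·1+(-1)·0+(-2)·0 = 0
  [L]: (1)·0+(-1)·2+(-1)·0+(-2)·1 = -4
  [I]: (1)·-1+(-1)·-2+(-1)·1+(-2)·0 = 0
  [T]: (1)·-2+(-1)·-3+(-1)·0+(-2)·-2 = 5
⇒ L^-4 T^5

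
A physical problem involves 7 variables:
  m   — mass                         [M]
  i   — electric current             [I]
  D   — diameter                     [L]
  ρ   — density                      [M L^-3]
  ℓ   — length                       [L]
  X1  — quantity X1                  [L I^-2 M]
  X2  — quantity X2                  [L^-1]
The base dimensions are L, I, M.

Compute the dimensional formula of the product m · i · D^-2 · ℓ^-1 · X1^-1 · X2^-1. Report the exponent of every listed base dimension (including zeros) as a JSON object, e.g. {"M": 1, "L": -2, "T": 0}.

{"L": -3, "I": 3, "M": 0}

Exponent matrix [L,I,M] × [m,i,D,ρ,ℓ,X1,X2]:
  L: [ 0  0  1 -3  1  1 -1]
  I: [ 0  1  0  0  0 -2  0]
  M: [ 1  0  0  1  0  1  0]
  [L]: (1)·0+(1)·0+(-2)·1+(-1)·1+(-1)·1+(-1)·-1 = -3
  [I]: (1)·0+(1)·1+(-2)·0+(-1)·0+(-1)·-2+(-1)·0 = 3
  [M]: (1)·1+(1)·0+(-2)·0+(-1)·0+(-1)·1+(-1)·0 = 0
⇒ L^-3 I^3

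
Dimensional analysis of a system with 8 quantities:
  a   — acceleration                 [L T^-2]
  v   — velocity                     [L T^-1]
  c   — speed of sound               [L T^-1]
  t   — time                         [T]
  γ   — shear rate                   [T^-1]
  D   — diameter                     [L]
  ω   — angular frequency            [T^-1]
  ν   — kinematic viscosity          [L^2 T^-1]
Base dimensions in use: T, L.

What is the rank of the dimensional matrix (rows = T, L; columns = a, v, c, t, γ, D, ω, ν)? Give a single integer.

2

Write exponents as rows T,L / cols a,v,c,t,γ,D,ω,ν:
  T: [-2 -1 -1  1 -1  0 -1 -1]
  L: [ 1  1  1  0  0  1  0  2]
Echelon form has 2 nonzero rows (pivots: a,v)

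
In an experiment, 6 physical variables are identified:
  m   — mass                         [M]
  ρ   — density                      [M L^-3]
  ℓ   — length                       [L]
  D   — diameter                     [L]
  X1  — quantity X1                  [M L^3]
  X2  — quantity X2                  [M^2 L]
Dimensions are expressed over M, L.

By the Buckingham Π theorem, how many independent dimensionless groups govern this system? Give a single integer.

Exponent matrix [M,L] × [m,ρ,ℓ,D,X1,X2]:
  M: [ 1  1  0  0  1  2]
  L: [ 0 -3  1  1  3  1]
RREF → pivots at {m,ρ} ⇒ r = 2
Π count = n − r = 6 − 2 = 4

4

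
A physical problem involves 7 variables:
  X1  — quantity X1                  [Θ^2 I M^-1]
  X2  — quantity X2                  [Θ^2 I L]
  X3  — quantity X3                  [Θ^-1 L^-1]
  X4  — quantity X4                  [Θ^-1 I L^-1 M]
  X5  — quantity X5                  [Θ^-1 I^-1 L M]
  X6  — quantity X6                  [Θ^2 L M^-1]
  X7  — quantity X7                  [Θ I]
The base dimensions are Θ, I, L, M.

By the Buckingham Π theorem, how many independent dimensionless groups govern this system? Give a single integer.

Write exponents as rows Θ,I,L,M / cols X1,X2,X3,X4,X5,X6,X7:
  Θ: [ 2  2 -1 -1 -1  2  1]
  I: [ 1  1  0  1 -1  0  1]
  L: [ 0  1 -1 -1  1  1  0]
  M: [-1  0  0  1  1 -1  0]
Row reduction gives pivot columns X1,X2,X3; rank = 3
n=7, r=3 ⇒ 4 dimensionless groups

4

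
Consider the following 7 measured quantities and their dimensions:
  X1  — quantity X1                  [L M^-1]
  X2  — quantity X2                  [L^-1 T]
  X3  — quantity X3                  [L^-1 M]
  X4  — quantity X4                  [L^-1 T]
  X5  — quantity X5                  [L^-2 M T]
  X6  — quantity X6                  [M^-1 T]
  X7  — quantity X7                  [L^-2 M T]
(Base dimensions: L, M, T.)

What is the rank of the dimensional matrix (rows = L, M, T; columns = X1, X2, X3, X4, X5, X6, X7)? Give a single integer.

2

Write exponents as rows L,M,T / cols X1,X2,X3,X4,X5,X6,X7:
  L: [ 1 -1 -1 -1 -2  0 -2]
  M: [-1  0  1  0  1 -1  1]
  T: [ 0  1  0  1  1  1  1]
Row reduction gives pivot columns X1,X2; rank = 2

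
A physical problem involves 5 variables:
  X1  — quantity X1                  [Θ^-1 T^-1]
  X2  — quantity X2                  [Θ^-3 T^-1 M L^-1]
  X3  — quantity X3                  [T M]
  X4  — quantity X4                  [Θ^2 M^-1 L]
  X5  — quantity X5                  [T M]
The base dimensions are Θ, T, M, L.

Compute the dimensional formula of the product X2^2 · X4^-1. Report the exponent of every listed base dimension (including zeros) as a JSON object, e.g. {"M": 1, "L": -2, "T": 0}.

{"Θ": -8, "T": -2, "M": 3, "L": -3}

Exponent matrix [Θ,T,M,L] × [X1,X2,X3,X4,X5]:
  Θ: [-1 -3  0  2  0]
  T: [-1 -1  1  0  1]
  M: [ 0  1  1 -1  1]
  L: [ 0 -1  0  1  0]
  [Θ]: (2)·-3+(-1)·2 = -8
  [T]: (2)·-1+(-1)·0 = -2
  [M]: (2)·1+(-1)·-1 = 3
  [L]: (2)·-1+(-1)·1 = -3
⇒ Θ^-8 T^-2 M^3 L^-3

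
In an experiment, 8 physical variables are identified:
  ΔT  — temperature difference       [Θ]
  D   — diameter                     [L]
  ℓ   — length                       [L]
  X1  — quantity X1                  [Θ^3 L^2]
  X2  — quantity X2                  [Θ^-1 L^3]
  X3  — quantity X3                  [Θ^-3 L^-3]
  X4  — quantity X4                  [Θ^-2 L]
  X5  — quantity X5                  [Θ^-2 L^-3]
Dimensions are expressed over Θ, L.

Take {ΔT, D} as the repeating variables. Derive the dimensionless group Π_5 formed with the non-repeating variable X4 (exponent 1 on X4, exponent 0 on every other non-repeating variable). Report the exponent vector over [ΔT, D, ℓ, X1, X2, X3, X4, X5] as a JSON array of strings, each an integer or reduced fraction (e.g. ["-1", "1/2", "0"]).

Exponent matrix [Θ,L] × [ΔT,D,ℓ,X1,X2,X3,X4,X5]:
  Θ: [ 1  0  0  3 -1 -3 -2 -2]
  L: [ 0  1  1  2  3 -3  1 -3]
Row reduction gives pivot columns ΔT,D; rank = 2
Pivot set = {ΔT,D}, free = {ℓ,X1,X2,X3,X4,X5}
RREF:
  r0: [   1    0    0    3   -1   -3   -2   -2]
  r1: [   0    1    1    2    3   -3    1   -3]
Fix exponent of X4 at 1, ℓ at 0, X1 at 0, X2 at 0, X3 at 0, X5 at 0; solve each RREF row for its pivot's exponent:
  r0: exp(ΔT) + (-2)·1 = 0 ⇒ exp(ΔT) = 2
  r1: exp(D) + (1)·1 = 0 ⇒ exp(D) = -1
Π_5 = ΔT^2 · D^-1 · X4

["2", "-1", "0", "0", "0", "0", "1", "0"]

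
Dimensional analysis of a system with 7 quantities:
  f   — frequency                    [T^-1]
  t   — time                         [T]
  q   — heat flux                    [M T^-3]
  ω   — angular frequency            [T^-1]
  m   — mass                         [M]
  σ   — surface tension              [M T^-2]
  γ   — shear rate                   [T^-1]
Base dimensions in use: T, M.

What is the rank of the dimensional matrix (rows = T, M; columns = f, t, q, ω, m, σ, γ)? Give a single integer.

2

Write exponents as rows T,M / cols f,t,q,ω,m,σ,γ:
  T: [-1  1 -3 -1  0 -2 -1]
  M: [ 0  0  1  0  1  1  0]
RREF → pivots at {f,q} ⇒ r = 2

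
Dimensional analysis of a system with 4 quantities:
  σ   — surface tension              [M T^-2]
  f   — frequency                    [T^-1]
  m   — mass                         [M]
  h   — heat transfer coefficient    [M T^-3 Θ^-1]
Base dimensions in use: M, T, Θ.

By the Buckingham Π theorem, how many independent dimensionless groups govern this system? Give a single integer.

Write exponents as rows M,T,Θ / cols σ,f,m,h:
  M: [ 1  0  1  1]
  T: [-2 -1  0 -3]
  Θ: [ 0  0  0 -1]
RREF → pivots at {σ,f,h} ⇒ r = 3
n=4, r=3 ⇒ 1 dimensionless group

1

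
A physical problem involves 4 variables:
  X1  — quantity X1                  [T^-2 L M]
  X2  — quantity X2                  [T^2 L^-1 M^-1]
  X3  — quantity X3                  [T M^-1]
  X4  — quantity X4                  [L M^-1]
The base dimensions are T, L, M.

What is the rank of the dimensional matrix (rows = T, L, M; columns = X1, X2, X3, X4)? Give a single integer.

Exponent matrix [T,L,M] × [X1,X2,X3,X4]:
  T: [-2  2  1  0]
  L: [ 1 -1  0  1]
  M: [ 1 -1 -1 -1]
Echelon form has 2 nonzero rows (pivots: X1,X3)

2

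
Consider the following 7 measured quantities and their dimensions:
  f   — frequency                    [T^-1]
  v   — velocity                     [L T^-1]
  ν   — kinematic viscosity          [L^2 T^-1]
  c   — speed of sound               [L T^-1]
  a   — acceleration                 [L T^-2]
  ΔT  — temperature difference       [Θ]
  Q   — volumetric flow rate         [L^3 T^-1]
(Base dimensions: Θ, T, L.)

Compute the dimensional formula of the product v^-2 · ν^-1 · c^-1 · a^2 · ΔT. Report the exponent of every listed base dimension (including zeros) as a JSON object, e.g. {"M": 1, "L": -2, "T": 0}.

Dimensional matrix (Θ×T×L by f×v×ν×c×a×ΔT×Q):
  Θ: [ 0  0  0  0  0  1  0]
  T: [-1 -1 -1 -1 -2  0 -1]
  L: [ 0  1  2  1  1  0  3]
  [Θ]: (-2)·0+(-1)·0+(-1)·0+(2)·0+(1)·1 = 1
  [T]: (-2)·-1+(-1)·-1+(-1)·-1+(2)·-2+(1)·0 = 0
  [L]: (-2)·1+(-1)·2+(-1)·1+(2)·1+(1)·0 = -3
⇒ Θ L^-3

{"Θ": 1, "T": 0, "L": -3}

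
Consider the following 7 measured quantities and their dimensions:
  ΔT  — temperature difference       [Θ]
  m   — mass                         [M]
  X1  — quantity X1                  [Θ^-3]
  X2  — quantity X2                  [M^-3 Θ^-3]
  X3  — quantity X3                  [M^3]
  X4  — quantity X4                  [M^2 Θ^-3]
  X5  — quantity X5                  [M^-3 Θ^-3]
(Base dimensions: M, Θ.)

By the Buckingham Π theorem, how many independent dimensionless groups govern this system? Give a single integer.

Dimensional matrix (M×Θ by ΔT×m×X1×X2×X3×X4×X5):
  M: [ 0  1  0 -3  3  2 -3]
  Θ: [ 1  0 -3 -3  0 -3 -3]
Echelon form has 2 nonzero rows (pivots: ΔT,m)
n=7, r=2 ⇒ 5 dimensionless groups

5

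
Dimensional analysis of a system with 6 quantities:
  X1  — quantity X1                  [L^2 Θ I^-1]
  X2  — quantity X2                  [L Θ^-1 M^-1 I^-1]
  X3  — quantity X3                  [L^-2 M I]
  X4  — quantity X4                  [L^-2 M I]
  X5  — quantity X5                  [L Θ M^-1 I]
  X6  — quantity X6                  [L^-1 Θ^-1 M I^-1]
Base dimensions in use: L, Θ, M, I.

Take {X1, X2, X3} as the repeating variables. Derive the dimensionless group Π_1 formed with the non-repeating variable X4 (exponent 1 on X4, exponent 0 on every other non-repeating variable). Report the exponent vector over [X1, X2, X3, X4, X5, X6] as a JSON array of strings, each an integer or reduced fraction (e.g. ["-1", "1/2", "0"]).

["0", "0", "-1", "1", "0", "0"]

Dimensional matrix (L×Θ×M×I by X1×X2×X3×X4×X5×X6):
  L: [ 2  1 -2 -2  1 -1]
  Θ: [ 1 -1  0  0  1 -1]
  M: [ 0 -1  1  1 -1  1]
  I: [-1 -1  1  1  1 -1]
RREF → pivots at {X1,X2,X3} ⇒ r = 3
Repeat: X1,X2,X3; free: X4,X5,X6
RREF:
  r0: [   1    0    0    0   -2    2]
  r1: [   0    1    0    0   -3    3]
  r2: [   0    0    1    1   -4    4]
  r3: [   0    0    0    0    0    0]
Fix exponent of X4 at 1, X5 at 0, X6 at 0; solve each RREF row for its pivot's exponent:
  r0: exp(X1) + (0)·1 = 0 ⇒ exp(X1) = 0
  r1: exp(X2) + (0)·1 = 0 ⇒ exp(X2) = 0
  r2: exp(X3) + (1)·1 = 0 ⇒ exp(X3) = -1
Π_1 = X3^-1 · X4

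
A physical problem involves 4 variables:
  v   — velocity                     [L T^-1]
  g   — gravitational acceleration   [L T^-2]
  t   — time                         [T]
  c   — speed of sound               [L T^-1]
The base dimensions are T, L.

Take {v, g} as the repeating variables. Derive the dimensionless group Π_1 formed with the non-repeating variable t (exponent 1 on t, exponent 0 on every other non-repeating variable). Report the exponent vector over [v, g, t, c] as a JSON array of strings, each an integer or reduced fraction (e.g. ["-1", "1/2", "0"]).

["-1", "1", "1", "0"]

Write exponents as rows T,L / cols v,g,t,c:
  T: [-1 -2  1 -1]
  L: [ 1  1  0  1]
Echelon form has 2 nonzero rows (pivots: v,g)
Pivot set = {v,g}, free = {t,c}
RREF:
  r0: [   1    0    1    1]
  r1: [   0    1   -1    0]
Fix exponent of t at 1, c at 0; solve each RREF row for its pivot's exponent:
  r0: exp(v) + (1)·1 = 0 ⇒ exp(v) = -1
  r1: exp(g) + (-1)·1 = 0 ⇒ exp(g) = 1
Π_1 = v^-1 · g · t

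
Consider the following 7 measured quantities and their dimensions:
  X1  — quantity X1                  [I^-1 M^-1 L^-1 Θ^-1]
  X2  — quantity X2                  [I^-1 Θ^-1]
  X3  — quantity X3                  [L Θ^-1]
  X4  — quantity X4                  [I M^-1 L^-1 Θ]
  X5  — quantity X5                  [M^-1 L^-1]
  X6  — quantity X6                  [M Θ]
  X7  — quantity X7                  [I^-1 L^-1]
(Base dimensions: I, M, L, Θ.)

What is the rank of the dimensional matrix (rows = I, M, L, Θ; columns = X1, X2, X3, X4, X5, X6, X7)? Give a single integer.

Dimensional matrix (I×M×L×Θ by X1×X2×X3×X4×X5×X6×X7):
  I: [-1 -1  0  1  0  0 -1]
  M: [-1  0  0 -1 -1  1  0]
  L: [-1  0  1 -1 -1  0 -1]
  Θ: [-1 -1 -1  1  0  1  0]
Row reduction gives pivot columns X1,X2,X3; rank = 3

3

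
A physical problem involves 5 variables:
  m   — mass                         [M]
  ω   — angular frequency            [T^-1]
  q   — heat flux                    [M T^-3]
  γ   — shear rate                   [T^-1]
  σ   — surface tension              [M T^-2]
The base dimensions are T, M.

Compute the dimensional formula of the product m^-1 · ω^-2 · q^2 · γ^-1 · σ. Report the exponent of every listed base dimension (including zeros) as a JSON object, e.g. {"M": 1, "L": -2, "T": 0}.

{"T": -5, "M": 2}

Write exponents as rows T,M / cols m,ω,q,γ,σ:
  T: [ 0 -1 -3 -1 -2]
  M: [ 1  0  1  0  1]
  [T]: (-1)·0+(-2)·-1+(2)·-3+(-1)·-1+(1)·-2 = -5
  [M]: (-1)·1+(-2)·0+(2)·1+(-1)·0+(1)·1 = 2
⇒ T^-5 M^2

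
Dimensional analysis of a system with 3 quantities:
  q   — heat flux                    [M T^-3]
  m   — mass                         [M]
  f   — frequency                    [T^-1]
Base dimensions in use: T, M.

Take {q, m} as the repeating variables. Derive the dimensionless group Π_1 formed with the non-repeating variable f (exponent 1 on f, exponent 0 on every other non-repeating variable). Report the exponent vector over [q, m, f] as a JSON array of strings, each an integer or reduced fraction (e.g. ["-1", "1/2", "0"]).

Dimensional matrix (T×M by q×m×f):
  T: [-3  0 -1]
  M: [ 1  1  0]
RREF → pivots at {q,m} ⇒ r = 2
Pivot set = {q,m}, free = {f}
RREF:
  r0: [   1    0  1/3]
  r1: [   0    1 -1/3]
Fix exponent of f at 1; solve each RREF row for its pivot's exponent:
  r0: exp(q) + (1/3)·1 = 0 ⇒ exp(q) = -1/3
  r1: exp(m) + (-1/3)·1 = 0 ⇒ exp(m) = 1/3
Π_1 = q^(-1/3) · m^(1/3) · f

["-1/3", "1/3", "1"]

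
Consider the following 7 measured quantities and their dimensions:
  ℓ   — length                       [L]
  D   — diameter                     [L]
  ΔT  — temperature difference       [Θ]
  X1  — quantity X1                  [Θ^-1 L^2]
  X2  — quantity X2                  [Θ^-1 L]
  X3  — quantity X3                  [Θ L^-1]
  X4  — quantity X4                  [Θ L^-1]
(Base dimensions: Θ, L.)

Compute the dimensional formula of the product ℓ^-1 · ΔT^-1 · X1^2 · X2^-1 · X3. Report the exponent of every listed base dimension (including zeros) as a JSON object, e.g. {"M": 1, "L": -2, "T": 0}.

{"Θ": -1, "L": 1}

Dimensional matrix (Θ×L by ℓ×D×ΔT×X1×X2×X3×X4):
  Θ: [ 0  0  1 -1 -1  1  1]
  L: [ 1  1  0  2  1 -1 -1]
  [Θ]: (-1)·0+(-1)·1+(2)·-1+(-1)·-1+(1)·1 = -1
  [L]: (-1)·1+(-1)·0+(2)·2+(-1)·1+(1)·-1 = 1
⇒ Θ^-1 L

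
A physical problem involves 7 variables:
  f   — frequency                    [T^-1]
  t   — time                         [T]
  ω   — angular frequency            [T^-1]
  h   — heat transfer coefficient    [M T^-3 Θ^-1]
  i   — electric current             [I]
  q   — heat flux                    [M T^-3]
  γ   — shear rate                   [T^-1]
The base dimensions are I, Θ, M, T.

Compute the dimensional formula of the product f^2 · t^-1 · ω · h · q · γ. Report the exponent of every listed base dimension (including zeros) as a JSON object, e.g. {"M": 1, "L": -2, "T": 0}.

Exponent matrix [I,Θ,M,T] × [f,t,ω,h,i,q,γ]:
  I: [ 0  0  0  0  1  0  0]
  Θ: [ 0  0  0 -1  0  0  0]
  M: [ 0  0  0  1  0  1  0]
  T: [-1  1 -1 -3  0 -3 -1]
  [I]: (2)·0+(-1)·0+(1)·0+(1)·0+(1)·0+(1)·0 = 0
  [Θ]: (2)·0+(-1)·0+(1)·0+(1)·-1+(1)·0+(1)·0 = -1
  [M]: (2)·0+(-1)·0+(1)·0+(1)·1+(1)·1+(1)·0 = 2
  [T]: (2)·-1+(-1)·1+(1)·-1+(1)·-3+(1)·-3+(1)·-1 = -11
⇒ Θ^-1 M^2 T^-11

{"I": 0, "Θ": -1, "M": 2, "T": -11}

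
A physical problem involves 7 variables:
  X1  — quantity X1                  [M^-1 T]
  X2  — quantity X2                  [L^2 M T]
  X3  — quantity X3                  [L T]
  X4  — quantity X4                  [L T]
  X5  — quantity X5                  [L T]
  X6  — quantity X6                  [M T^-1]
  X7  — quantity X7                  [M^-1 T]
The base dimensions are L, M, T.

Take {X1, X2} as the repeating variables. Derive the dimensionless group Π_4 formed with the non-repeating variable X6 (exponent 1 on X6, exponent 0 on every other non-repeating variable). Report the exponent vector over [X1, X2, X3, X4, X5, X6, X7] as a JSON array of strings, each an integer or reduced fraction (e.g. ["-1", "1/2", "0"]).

["1", "0", "0", "0", "0", "1", "0"]

Write exponents as rows L,M,T / cols X1,X2,X3,X4,X5,X6,X7:
  L: [ 0  2  1  1  1  0  0]
  M: [-1  1  0  0  0  1 -1]
  T: [ 1  1  1  1  1 -1  1]
Row reduction gives pivot columns X1,X2; rank = 2
Pivot set = {X1,X2}, free = {X3,X4,X5,X6,X7}
RREF:
  r0: [   1    0  1/2  1/2  1/2   -1    1]
  r1: [   0    1  1/2  1/2  1/2    0    0]
  r2: [   0    0    0    0    0    0    0]
Fix exponent of X6 at 1, X3 at 0, X4 at 0, X5 at 0, X7 at 0; solve each RREF row for its pivot's exponent:
  r0: exp(X1) + (-1)·1 = 0 ⇒ exp(X1) = 1
  r1: exp(X2) + (0)·1 = 0 ⇒ exp(X2) = 0
Π_4 = X1 · X6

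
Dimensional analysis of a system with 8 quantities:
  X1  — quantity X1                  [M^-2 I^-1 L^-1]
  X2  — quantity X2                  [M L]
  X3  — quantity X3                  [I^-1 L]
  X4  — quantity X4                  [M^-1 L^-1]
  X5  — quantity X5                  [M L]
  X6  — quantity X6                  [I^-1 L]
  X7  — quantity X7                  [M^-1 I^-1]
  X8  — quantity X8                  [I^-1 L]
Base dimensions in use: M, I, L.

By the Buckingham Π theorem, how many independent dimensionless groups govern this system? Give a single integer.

Dimensional matrix (M×I×L by X1×X2×X3×X4×X5×X6×X7×X8):
  M: [-2  1  0 -1  1  0 -1  0]
  I: [-1  0 -1  0  0 -1 -1 -1]
  L: [-1  1  1 -1  1  1  0  1]
Echelon form has 2 nonzero rows (pivots: X1,X2)
n=8, r=2 ⇒ 6 dimensionless groups

6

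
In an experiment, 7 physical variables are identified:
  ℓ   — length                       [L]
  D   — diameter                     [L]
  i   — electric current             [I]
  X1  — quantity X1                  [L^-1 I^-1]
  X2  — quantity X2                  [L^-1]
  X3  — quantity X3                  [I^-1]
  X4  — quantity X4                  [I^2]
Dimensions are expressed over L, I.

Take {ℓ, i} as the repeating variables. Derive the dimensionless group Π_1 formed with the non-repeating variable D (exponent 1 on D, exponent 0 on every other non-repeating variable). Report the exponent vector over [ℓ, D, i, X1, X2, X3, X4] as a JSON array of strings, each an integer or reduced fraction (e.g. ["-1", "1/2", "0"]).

Dimensional matrix (L×I by ℓ×D×i×X1×X2×X3×X4):
  L: [ 1  1  0 -1 -1  0  0]
  I: [ 0  0  1 -1  0 -1  2]
Echelon form has 2 nonzero rows (pivots: ℓ,i)
Pivot set = {ℓ,i}, free = {D,X1,X2,X3,X4}
RREF:
  r0: [   1    1    0   -1   -1    0    0]
  r1: [   0    0    1   -1    0   -1    2]
Fix exponent of D at 1, X1 at 0, X2 at 0, X3 at 0, X4 at 0; solve each RREF row for its pivot's exponent:
  r0: exp(ℓ) + (1)·1 = 0 ⇒ exp(ℓ) = -1
  r1: exp(i) + (0)·1 = 0 ⇒ exp(i) = 0
Π_1 = ℓ^-1 · D

["-1", "1", "0", "0", "0", "0", "0"]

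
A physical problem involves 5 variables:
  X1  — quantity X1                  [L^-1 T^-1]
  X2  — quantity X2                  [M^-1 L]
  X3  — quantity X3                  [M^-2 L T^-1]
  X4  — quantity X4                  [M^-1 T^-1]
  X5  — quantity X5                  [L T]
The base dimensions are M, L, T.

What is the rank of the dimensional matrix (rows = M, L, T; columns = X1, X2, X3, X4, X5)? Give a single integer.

2

Dimensional matrix (M×L×T by X1×X2×X3×X4×X5):
  M: [ 0 -1 -2 -1  0]
  L: [-1  1  1  0  1]
  T: [-1  0 -1 -1  1]
Echelon form has 2 nonzero rows (pivots: X1,X2)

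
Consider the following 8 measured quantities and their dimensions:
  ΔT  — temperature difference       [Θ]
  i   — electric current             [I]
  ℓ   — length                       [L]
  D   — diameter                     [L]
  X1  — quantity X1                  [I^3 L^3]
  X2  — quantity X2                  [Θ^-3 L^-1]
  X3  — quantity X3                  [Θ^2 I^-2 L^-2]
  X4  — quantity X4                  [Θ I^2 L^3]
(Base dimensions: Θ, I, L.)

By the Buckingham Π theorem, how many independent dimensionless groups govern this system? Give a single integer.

Exponent matrix [Θ,I,L] × [ΔT,i,ℓ,D,X1,X2,X3,X4]:
  Θ: [ 1  0  0  0  0 -3  2  1]
  I: [ 0  1  0  0  3  0 -2  2]
  L: [ 0  0  1  1  3 -1 -2  3]
RREF → pivots at {ΔT,i,ℓ} ⇒ r = 3
Π count = n − r = 8 − 3 = 5

5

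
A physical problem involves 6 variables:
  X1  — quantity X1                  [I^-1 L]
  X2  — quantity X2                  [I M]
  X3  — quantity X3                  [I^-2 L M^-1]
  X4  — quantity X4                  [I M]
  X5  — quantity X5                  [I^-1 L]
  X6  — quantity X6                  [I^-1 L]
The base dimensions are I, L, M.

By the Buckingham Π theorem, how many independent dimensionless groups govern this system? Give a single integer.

4

Exponent matrix [I,L,M] × [X1,X2,X3,X4,X5,X6]:
  I: [-1  1 -2  1 -1 -1]
  L: [ 1  0  1  0  1  1]
  M: [ 0  1 -1  1  0  0]
Echelon form has 2 nonzero rows (pivots: X1,X2)
Π count = n − r = 6 − 2 = 4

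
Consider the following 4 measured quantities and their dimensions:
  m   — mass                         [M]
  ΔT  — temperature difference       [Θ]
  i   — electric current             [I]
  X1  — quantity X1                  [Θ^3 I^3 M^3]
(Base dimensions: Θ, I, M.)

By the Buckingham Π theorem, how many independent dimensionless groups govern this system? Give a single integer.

Dimensional matrix (Θ×I×M by m×ΔT×i×X1):
  Θ: [ 0  1  0  3]
  I: [ 0  0  1  3]
  M: [ 1  0  0  3]
RREF → pivots at {m,ΔT,i} ⇒ r = 3
4 vars − rank 3 = 1 Π group

1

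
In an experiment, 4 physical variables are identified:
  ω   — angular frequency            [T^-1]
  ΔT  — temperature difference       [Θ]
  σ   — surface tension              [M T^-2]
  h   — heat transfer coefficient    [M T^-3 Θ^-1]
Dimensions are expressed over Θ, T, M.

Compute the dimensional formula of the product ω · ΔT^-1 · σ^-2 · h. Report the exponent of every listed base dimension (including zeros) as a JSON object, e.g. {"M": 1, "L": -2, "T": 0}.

Exponent matrix [Θ,T,M] × [ω,ΔT,σ,h]:
  Θ: [ 0  1  0 -1]
  T: [-1  0 -2 -3]
  M: [ 0  0  1  1]
  [Θ]: (1)·0+(-1)·1+(-2)·0+(1)·-1 = -2
  [T]: (1)·-1+(-1)·0+(-2)·-2+(1)·-3 = 0
  [M]: (1)·0+(-1)·0+(-2)·1+(1)·1 = -1
⇒ Θ^-2 M^-1

{"Θ": -2, "T": 0, "M": -1}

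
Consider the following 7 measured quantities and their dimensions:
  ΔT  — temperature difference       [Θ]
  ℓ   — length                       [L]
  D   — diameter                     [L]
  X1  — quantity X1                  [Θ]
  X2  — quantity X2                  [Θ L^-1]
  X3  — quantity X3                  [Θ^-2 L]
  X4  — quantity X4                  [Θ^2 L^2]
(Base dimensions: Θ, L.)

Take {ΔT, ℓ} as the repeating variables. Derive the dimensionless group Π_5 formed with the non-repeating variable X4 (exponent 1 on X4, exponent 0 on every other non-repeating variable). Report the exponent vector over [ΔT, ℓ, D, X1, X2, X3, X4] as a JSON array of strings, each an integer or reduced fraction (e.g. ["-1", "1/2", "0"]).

Dimensional matrix (Θ×L by ΔT×ℓ×D×X1×X2×X3×X4):
  Θ: [ 1  0  0  1  1 -2  2]
  L: [ 0  1  1  0 -1  1  2]
Echelon form has 2 nonzero rows (pivots: ΔT,ℓ)
Pivot set = {ΔT,ℓ}, free = {D,X1,X2,X3,X4}
RREF:
  r0: [   1    0    0    1    1   -2    2]
  r1: [   0    1    1    0   -1    1    2]
Fix exponent of X4 at 1, D at 0, X1 at 0, X2 at 0, X3 at 0; solve each RREF row for its pivot's exponent:
  r0: exp(ΔT) + (2)·1 = 0 ⇒ exp(ΔT) = -2
  r1: exp(ℓ) + (2)·1 = 0 ⇒ exp(ℓ) = -2
Π_5 = ΔT^-2 · ℓ^-2 · X4

["-2", "-2", "0", "0", "0", "0", "1"]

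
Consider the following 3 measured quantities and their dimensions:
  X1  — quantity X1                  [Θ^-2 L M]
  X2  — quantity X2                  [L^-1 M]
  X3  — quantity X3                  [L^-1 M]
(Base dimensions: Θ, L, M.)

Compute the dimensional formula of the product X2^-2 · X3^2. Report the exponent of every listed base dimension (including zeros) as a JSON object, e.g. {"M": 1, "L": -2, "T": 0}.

Write exponents as rows Θ,L,M / cols X1,X2,X3:
  Θ: [-2  0  0]
  L: [ 1 -1 -1]
  M: [ 1  1  1]
  [Θ]: (-2)·0+(2)·0 = 0
  [L]: (-2)·-1+(2)·-1 = 0
  [M]: (-2)·1+(2)·1 = 0
⇒ 1 (dimensionless)

{"Θ": 0, "L": 0, "M": 0}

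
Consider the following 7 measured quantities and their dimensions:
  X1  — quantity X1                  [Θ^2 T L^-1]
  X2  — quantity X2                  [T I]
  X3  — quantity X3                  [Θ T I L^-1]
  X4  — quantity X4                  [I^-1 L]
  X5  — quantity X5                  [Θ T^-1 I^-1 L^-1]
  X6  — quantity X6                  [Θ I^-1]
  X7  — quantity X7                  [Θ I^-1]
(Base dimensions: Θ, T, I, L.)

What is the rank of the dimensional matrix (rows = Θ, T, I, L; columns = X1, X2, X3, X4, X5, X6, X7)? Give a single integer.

Exponent matrix [Θ,T,I,L] × [X1,X2,X3,X4,X5,X6,X7]:
  Θ: [ 2  0  1  0  1  1  1]
  T: [ 1  1  1  0 -1  0  0]
  I: [ 0  1  1 -1 -1 -1 -1]
  L: [-1  0 -1  1 -1  0  0]
RREF → pivots at {X1,X2,X3} ⇒ r = 3

3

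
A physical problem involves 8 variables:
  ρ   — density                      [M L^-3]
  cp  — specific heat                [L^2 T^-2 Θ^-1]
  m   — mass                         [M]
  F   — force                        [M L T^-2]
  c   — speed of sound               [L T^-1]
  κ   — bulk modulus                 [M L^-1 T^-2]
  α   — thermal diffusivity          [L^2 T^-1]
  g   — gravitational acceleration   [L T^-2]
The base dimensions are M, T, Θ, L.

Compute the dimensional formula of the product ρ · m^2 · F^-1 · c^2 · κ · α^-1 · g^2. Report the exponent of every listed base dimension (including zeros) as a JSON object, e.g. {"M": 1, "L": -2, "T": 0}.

{"M": 3, "T": -5, "Θ": 0, "L": -3}

Dimensional matrix (M×T×Θ×L by ρ×cp×m×F×c×κ×α×g):
  M: [ 1  0  1  1  0  1  0  0]
  T: [ 0 -2  0 -2 -1 -2 -1 -2]
  Θ: [ 0 -1  0  0  0  0  0  0]
  L: [-3  2  0  1  1 -1  2  1]
  [M]: (1)·1+(2)·1+(-1)·1+(2)·0+(1)·1+(-1)·0+(2)·0 = 3
  [T]: (1)·0+(2)·0+(-1)·-2+(2)·-1+(1)·-2+(-1)·-1+(2)·-2 = -5
  [Θ]: (1)·0+(2)·0+(-1)·0+(2)·0+(1)·0+(-1)·0+(2)·0 = 0
  [L]: (1)·-3+(2)·0+(-1)·1+(2)·1+(1)·-1+(-1)·2+(2)·1 = -3
⇒ M^3 T^-5 L^-3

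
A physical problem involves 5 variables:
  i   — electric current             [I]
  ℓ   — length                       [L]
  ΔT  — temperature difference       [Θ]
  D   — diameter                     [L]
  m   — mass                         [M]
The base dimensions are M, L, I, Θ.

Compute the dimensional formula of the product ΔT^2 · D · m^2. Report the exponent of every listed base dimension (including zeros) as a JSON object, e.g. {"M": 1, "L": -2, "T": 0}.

Dimensional matrix (M×L×I×Θ by i×ℓ×ΔT×D×m):
  M: [ 0  0  0  0  1]
  L: [ 0  1  0  1  0]
  I: [ 1  0  0  0  0]
  Θ: [ 0  0  1  0  0]
  [M]: (2)·0+(1)·0+(2)·1 = 2
  [L]: (2)·0+(1)·1+(2)·0 = 1
  [I]: (2)·0+(1)·0+(2)·0 = 0
  [Θ]: (2)·1+(1)·0+(2)·0 = 2
⇒ M^2 L Θ^2

{"M": 2, "L": 1, "I": 0, "Θ": 2}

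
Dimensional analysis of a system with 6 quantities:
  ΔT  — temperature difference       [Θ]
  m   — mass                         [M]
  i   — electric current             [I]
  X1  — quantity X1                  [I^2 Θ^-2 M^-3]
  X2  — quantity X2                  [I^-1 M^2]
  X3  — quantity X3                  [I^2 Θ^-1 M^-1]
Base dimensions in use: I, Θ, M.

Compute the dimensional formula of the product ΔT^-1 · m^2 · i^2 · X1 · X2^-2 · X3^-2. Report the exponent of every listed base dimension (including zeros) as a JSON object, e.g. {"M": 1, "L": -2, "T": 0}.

Exponent matrix [I,Θ,M] × [ΔT,m,i,X1,X2,X3]:
  I: [ 0  0  1  2 -1  2]
  Θ: [ 1  0  0 -2  0 -1]
  M: [ 0  1  0 -3  2 -1]
  [I]: (-1)·0+(2)·0+(2)·1+(1)·2+(-2)·-1+(-2)·2 = 2
  [Θ]: (-1)·1+(2)·0+(2)·0+(1)·-2+(-2)·0+(-2)·-1 = -1
  [M]: (-1)·0+(2)·1+(2)·0+(1)·-3+(-2)·2+(-2)·-1 = -3
⇒ I^2 Θ^-1 M^-3

{"I": 2, "Θ": -1, "M": -3}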